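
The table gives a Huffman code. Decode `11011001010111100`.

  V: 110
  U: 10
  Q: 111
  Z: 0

VVZUUQUZ

Read left to right; each codeword is recognised as soon as it completes (prefix code):
  110→V | 110→V | 0→Z | 10→U | 10→U | 111→Q | 10→U | 0→Z
Decoded message: VVZUUQUZ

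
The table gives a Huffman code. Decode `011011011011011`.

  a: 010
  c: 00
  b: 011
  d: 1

Read left to right; each codeword is recognised as soon as it completes (prefix code):
  011→b | 011→b | 011→b | 011→b | 011→b
Decoded message: bbbbb

bbbbb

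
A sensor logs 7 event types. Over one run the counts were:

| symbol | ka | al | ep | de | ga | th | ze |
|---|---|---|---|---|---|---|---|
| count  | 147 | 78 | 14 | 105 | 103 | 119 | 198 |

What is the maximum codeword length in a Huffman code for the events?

4

Merge the two lowest-weight nodes at each step:
merge ep(14) and al(78): 92
merge 92 and ga(103): 195
merge de(105) and th(119): 224
merge ka(147) and 195: 342
merge ze(198) and 224: 422
merge 342 and 422: 764
The first pair merged (ep, al) ends up deepest, at depth 4.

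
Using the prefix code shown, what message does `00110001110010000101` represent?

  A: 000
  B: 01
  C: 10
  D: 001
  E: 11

Read left to right; each codeword is recognised as soon as it completes (prefix code):
  001→D | 10→C | 001→D | 11→E | 001→D | 000→A | 01→B | 01→B
Decoded message: DCDEDABB

DCDEDABB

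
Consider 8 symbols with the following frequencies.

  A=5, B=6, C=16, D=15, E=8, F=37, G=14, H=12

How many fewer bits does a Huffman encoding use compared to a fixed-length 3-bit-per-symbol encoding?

Fixed-length: 3 bits × 113 symbols = 339 bits.
Huffman merges:
merge A(5) and B(6): 11
merge E(8) and 11: 19
merge H(12) and G(14): 26
merge D(15) and C(16): 31
merge 19 and 26: 45
merge 31 and F(37): 68
merge 45 and 68: 113
Huffman total = 11 + 19 + 26 + 31 + 45 + 68 + 113 = 313 bits.
Saving = 339 − 313 = 26 bits.

26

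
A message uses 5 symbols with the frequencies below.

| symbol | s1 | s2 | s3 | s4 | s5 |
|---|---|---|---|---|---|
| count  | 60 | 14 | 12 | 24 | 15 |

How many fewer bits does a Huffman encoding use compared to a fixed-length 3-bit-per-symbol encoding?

120

Fixed-length: 3 bits × 125 symbols = 375 bits.
Huffman merges:
merge s3(12) and s2(14): 26
merge s5(15) and s4(24): 39
merge 26 and 39: 65
merge s1(60) and 65: 125
Huffman total = 26 + 39 + 65 + 125 = 255 bits.
Saving = 375 − 255 = 120 bits.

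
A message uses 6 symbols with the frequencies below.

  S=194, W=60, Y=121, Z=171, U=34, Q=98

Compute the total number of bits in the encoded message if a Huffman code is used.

Greedily combine the two least-frequent nodes:
merge U(34) and W(60): 94
merge 94 and Q(98): 192
merge Y(121) and Z(171): 292
merge 192 and S(194): 386
merge 292 and 386: 678
Each symbol's bit-cost is frequency × depth; summing gives 1642 bits (equivalently 94 + 192 + 292 + 386 + 678).

1642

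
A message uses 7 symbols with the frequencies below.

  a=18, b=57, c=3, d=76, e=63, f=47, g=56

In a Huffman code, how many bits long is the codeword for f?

Huffman merges, smallest pair first:
merge c(3) and a(18): 21
merge 21 and f(47): 68
merge g(56) and b(57): 113
merge e(63) and 68: 131
merge d(76) and 113: 189
merge 131 and 189: 320
f's leaf is at depth 3, giving a 3-bit codeword.

3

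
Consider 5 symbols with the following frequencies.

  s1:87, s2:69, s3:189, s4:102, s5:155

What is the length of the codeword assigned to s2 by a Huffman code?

3

Huffman merges, smallest pair first:
merge s2(69) and s1(87): 156
merge s4(102) and s5(155): 257
merge 156 and s3(189): 345
merge 257 and 345: 602
s2's leaf is at depth 3, giving a 3-bit codeword.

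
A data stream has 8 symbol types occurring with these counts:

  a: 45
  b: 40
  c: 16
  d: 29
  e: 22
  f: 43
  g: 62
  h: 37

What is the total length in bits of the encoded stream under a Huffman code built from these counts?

858

Merge the two smallest weights repeatedly:
merge c(16) and e(22): 38
merge d(29) and h(37): 66
merge 38 and b(40): 78
merge f(43) and a(45): 88
merge g(62) and 66: 128
merge 78 and 88: 166
merge 128 and 166: 294
The encoded length is the sum of every internal node's weight: 38 + 66 + 78 + 88 + 128 + 166 + 294 = 858 bits.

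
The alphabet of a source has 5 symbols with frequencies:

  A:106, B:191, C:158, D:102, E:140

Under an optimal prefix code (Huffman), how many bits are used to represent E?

2

Build the tree from the bottom:
merge D(102) and A(106): 208
merge E(140) and C(158): 298
merge B(191) and 208: 399
merge 298 and 399: 697
E sits 2 levels below the root, so its codeword is 2 bits.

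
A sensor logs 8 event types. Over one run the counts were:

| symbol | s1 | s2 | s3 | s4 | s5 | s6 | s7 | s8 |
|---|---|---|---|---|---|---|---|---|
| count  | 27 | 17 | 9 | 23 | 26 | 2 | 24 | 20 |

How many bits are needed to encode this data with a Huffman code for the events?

428

Build the Huffman tree bottom-up:
merge s6(2) and s3(9): 11
merge 11 and s2(17): 28
merge s8(20) and s4(23): 43
merge s7(24) and s5(26): 50
merge s1(27) and 28: 55
merge 43 and 50: 93
merge 55 and 93: 148
Total encoded bits = sum of merged weights = 11 + 28 + 43 + 50 + 55 + 93 + 148 = 428.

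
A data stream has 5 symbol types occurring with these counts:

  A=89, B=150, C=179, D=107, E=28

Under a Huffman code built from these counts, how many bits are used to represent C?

Huffman merges, smallest pair first:
combine E(28), A(89) → 117
combine D(107), 117 → 224
combine B(150), C(179) → 329
combine 224, 329 → 553
C's leaf is at depth 2, giving a 2-bit codeword.

2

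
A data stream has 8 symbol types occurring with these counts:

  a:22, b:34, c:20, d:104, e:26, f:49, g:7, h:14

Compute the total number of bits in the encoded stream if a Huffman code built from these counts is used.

Merge the two smallest weights repeatedly:
g(7) + h(14) → 21
c(20) + 21 → 41
a(22) + e(26) → 48
b(34) + 41 → 75
48 + f(49) → 97
75 + 97 → 172
d(104) + 172 → 276
The encoded length is the sum of every internal node's weight: 21 + 41 + 48 + 75 + 97 + 172 + 276 = 730 bits.

730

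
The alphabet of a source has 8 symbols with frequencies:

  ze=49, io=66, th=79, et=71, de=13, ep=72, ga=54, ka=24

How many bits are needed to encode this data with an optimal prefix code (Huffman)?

Merge the two smallest weights repeatedly:
merge de(13) and ka(24): 37
merge 37 and ze(49): 86
merge ga(54) and io(66): 120
merge et(71) and ep(72): 143
merge th(79) and 86: 165
merge 120 and 143: 263
merge 165 and 263: 428
Total encoded bits = sum of merged weights = 37 + 86 + 120 + 143 + 165 + 263 + 428 = 1242.

1242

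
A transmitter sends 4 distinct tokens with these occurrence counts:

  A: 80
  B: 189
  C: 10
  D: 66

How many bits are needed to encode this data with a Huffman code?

Build the Huffman tree bottom-up:
combine C(10), D(66) → 76
combine 76, A(80) → 156
combine 156, B(189) → 345
Total encoded bits = sum of merged weights = 76 + 156 + 345 = 577.

577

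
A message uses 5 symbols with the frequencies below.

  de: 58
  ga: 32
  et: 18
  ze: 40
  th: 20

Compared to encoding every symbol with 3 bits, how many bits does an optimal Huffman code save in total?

Fixed-length: 3 bits × 168 symbols = 504 bits.
Huffman merges:
merge et(18) and th(20): 38
merge ga(32) and 38: 70
merge ze(40) and de(58): 98
merge 70 and 98: 168
Huffman total = 38 + 70 + 98 + 168 = 374 bits.
Saving = 504 − 374 = 130 bits.

130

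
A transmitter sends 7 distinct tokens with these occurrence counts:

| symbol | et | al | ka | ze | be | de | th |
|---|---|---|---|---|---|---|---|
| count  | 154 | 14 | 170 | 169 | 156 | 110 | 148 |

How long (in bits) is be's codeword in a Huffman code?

3

Build the tree from the bottom:
al(14) + de(110) → 124
124 + th(148) → 272
et(154) + be(156) → 310
ze(169) + ka(170) → 339
272 + 310 → 582
339 + 582 → 921
be's leaf is at depth 3, giving a 3-bit codeword.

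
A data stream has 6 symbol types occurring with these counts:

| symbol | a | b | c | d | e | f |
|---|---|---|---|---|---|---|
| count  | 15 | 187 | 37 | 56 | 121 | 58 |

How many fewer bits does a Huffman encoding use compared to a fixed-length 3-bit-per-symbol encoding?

Fixed-length: 3 bits × 474 symbols = 1422 bits.
Huffman merges:
merge a(15) and c(37): 52
merge 52 and d(56): 108
merge f(58) and 108: 166
merge e(121) and 166: 287
merge b(187) and 287: 474
Huffman total = 52 + 108 + 166 + 287 + 474 = 1087 bits.
Saving = 1422 − 1087 = 335 bits.

335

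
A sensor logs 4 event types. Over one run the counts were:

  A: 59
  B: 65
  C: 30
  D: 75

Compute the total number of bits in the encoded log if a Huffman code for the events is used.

Merge the two smallest weights repeatedly:
combine C(30), A(59) → 89
combine B(65), D(75) → 140
combine 89, 140 → 229
The encoded length is the sum of every internal node's weight: 89 + 140 + 229 = 458 bits.

458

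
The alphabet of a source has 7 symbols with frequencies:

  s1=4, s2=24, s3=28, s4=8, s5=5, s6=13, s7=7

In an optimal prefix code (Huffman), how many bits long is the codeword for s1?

Build the tree from the bottom:
s1(4) + s5(5) → 9
s7(7) + s4(8) → 15
9 + s6(13) → 22
15 + 22 → 37
s2(24) + s3(28) → 52
37 + 52 → 89
s1's leaf is at depth 4, giving a 4-bit codeword.

4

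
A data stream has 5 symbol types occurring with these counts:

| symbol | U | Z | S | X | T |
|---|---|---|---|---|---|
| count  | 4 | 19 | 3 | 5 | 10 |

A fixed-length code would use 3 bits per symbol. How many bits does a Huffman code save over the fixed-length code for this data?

41

Fixed-length: 3 bits × 41 symbols = 123 bits.
Huffman merges:
S(3) + U(4) → 7
X(5) + 7 → 12
T(10) + 12 → 22
Z(19) + 22 → 41
Huffman total = 7 + 12 + 22 + 41 = 82 bits.
Saving = 123 − 82 = 41 bits.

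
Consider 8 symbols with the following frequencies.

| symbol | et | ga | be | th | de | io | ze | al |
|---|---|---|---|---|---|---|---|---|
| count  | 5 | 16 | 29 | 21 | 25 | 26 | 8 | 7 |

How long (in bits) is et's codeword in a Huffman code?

5

Huffman merges, smallest pair first:
merge et(5) and al(7): 12
merge ze(8) and 12: 20
merge ga(16) and 20: 36
merge th(21) and de(25): 46
merge io(26) and be(29): 55
merge 36 and 46: 82
merge 55 and 82: 137
et's leaf is at depth 5, giving a 5-bit codeword.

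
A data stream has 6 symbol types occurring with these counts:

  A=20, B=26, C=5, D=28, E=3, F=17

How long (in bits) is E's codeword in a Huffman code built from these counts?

Build the tree from the bottom:
merge E(3) and C(5): 8
merge 8 and F(17): 25
merge A(20) and 25: 45
merge B(26) and D(28): 54
merge 45 and 54: 99
E's leaf is at depth 4, giving a 4-bit codeword.

4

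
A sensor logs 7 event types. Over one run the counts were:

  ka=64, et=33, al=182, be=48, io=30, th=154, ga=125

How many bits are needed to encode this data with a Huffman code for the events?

Build the Huffman tree bottom-up:
merge io(30) and et(33): 63
merge be(48) and 63: 111
merge ka(64) and 111: 175
merge ga(125) and th(154): 279
merge 175 and al(182): 357
merge 279 and 357: 636
Total encoded bits = sum of merged weights = 63 + 111 + 175 + 279 + 357 + 636 = 1621.

1621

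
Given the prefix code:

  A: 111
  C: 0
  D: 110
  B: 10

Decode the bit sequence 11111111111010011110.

AAADBCAB

Read left to right; each codeword is recognised as soon as it completes (prefix code):
  111→A | 111→A | 111→A | 110→D | 10→B | 0→C | 111→A | 10→B
Decoded message: AAADBCAB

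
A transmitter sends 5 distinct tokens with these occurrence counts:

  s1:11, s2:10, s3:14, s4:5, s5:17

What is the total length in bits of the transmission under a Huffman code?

Build the Huffman tree bottom-up:
merge s4(5) and s2(10): 15
merge s1(11) and s3(14): 25
merge 15 and s5(17): 32
merge 25 and 32: 57
Total encoded bits = sum of merged weights = 15 + 25 + 32 + 57 = 129.

129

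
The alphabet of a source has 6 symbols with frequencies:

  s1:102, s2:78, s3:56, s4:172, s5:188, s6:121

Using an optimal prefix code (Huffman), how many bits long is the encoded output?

Build the Huffman tree bottom-up:
s3(56) + s2(78) → 134
s1(102) + s6(121) → 223
134 + s4(172) → 306
s5(188) + 223 → 411
306 + 411 → 717
The encoded length is the sum of every internal node's weight: 134 + 223 + 306 + 411 + 717 = 1791 bits.

1791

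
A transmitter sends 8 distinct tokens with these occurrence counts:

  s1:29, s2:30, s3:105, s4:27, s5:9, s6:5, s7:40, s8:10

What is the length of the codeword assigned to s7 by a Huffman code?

Huffman merges, smallest pair first:
combine s6(5), s5(9) → 14
combine s8(10), 14 → 24
combine 24, s4(27) → 51
combine s1(29), s2(30) → 59
combine s7(40), 51 → 91
combine 59, 91 → 150
combine s3(105), 150 → 255
The subtree containing s7 is merged 3 times, so code length = 3.

3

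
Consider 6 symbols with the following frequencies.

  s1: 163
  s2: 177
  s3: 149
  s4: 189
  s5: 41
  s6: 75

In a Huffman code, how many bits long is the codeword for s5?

Build the tree from the bottom:
s5(41) + s6(75) → 116
116 + s3(149) → 265
s1(163) + s2(177) → 340
s4(189) + 265 → 454
340 + 454 → 794
s5 sits 4 levels below the root, so its codeword is 4 bits.

4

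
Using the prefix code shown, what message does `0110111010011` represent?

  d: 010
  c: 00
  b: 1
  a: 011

aabda

Read left to right; each codeword is recognised as soon as it completes (prefix code):
  011→a | 011→a | 1→b | 010→d | 011→a
Decoded message: aabda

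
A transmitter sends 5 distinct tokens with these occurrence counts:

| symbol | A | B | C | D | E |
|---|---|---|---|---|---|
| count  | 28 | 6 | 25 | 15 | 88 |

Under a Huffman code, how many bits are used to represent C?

Build the tree from the bottom:
B(6) + D(15) → 21
21 + C(25) → 46
A(28) + 46 → 74
74 + E(88) → 162
C's leaf is at depth 3, giving a 3-bit codeword.

3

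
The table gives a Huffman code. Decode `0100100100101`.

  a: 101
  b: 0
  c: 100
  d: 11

Read left to right; each codeword is recognised as soon as it completes (prefix code):
  0→b | 100→c | 100→c | 100→c | 101→a
Decoded message: bccca

bccca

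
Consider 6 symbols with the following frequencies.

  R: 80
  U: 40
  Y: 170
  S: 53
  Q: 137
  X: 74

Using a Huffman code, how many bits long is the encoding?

1355

Build the Huffman tree bottom-up:
U(40) + S(53) → 93
X(74) + R(80) → 154
93 + Q(137) → 230
154 + Y(170) → 324
230 + 324 → 554
Each symbol's bit-cost is frequency × depth; summing gives 1355 bits (equivalently 93 + 154 + 230 + 324 + 554).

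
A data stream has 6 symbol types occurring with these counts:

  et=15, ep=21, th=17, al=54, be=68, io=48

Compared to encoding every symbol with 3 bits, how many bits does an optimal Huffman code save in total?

138

Fixed-length: 3 bits × 223 symbols = 669 bits.
Huffman merges:
merge et(15) and th(17): 32
merge ep(21) and 32: 53
merge io(48) and 53: 101
merge al(54) and be(68): 122
merge 101 and 122: 223
Huffman total = 32 + 53 + 101 + 122 + 223 = 531 bits.
Saving = 669 − 531 = 138 bits.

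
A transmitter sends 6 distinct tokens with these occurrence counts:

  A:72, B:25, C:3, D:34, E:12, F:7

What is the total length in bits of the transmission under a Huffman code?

313

Merge the two smallest weights repeatedly:
C(3) + F(7) → 10
10 + E(12) → 22
22 + B(25) → 47
D(34) + 47 → 81
A(72) + 81 → 153
Each symbol's bit-cost is frequency × depth; summing gives 313 bits (equivalently 10 + 22 + 47 + 81 + 153).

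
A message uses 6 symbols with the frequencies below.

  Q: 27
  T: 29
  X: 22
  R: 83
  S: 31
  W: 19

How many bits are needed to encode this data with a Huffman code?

Build the Huffman tree bottom-up:
W(19) + X(22) → 41
Q(27) + T(29) → 56
S(31) + 41 → 72
56 + 72 → 128
R(83) + 128 → 211
Each symbol's bit-cost is frequency × depth; summing gives 508 bits (equivalently 41 + 56 + 72 + 128 + 211).

508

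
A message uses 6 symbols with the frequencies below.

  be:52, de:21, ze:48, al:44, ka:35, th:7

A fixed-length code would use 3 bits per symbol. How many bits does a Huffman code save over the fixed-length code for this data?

116

Fixed-length: 3 bits × 207 symbols = 621 bits.
Huffman merges:
combine th(7), de(21) → 28
combine 28, ka(35) → 63
combine al(44), ze(48) → 92
combine be(52), 63 → 115
combine 92, 115 → 207
Huffman total = 28 + 63 + 92 + 115 + 207 = 505 bits.
Saving = 621 − 505 = 116 bits.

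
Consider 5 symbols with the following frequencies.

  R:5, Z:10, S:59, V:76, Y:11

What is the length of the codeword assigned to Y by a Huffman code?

3

Repeatedly merge the two smallest:
R(5) + Z(10) → 15
Y(11) + 15 → 26
26 + S(59) → 85
V(76) + 85 → 161
The subtree containing Y is merged 3 times, so code length = 3.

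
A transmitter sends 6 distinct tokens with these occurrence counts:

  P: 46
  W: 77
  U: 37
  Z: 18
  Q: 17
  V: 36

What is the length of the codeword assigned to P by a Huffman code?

Build the tree from the bottom:
Q(17) + Z(18) → 35
35 + V(36) → 71
U(37) + P(46) → 83
71 + W(77) → 148
83 + 148 → 231
P's leaf is at depth 2, giving a 2-bit codeword.

2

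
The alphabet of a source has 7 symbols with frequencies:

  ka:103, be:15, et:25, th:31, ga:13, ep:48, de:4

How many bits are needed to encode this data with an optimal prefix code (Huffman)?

Greedily combine the two least-frequent nodes:
de(4) + ga(13) → 17
be(15) + 17 → 32
et(25) + th(31) → 56
32 + ep(48) → 80
56 + 80 → 136
ka(103) + 136 → 239
Total encoded bits = sum of merged weights = 17 + 32 + 56 + 80 + 136 + 239 = 560.

560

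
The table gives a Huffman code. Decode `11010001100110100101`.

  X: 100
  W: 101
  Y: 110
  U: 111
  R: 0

YXRYRYXW

Read left to right; each codeword is recognised as soon as it completes (prefix code):
  110→Y | 100→X | 0→R | 110→Y | 0→R | 110→Y | 100→X | 101→W
Decoded message: YXRYRYXW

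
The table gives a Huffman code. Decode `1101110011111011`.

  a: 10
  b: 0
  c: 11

cbcabccac

Read left to right; each codeword is recognised as soon as it completes (prefix code):
  11→c | 0→b | 11→c | 10→a | 0→b | 11→c | 11→c | 10→a | 11→c
Decoded message: cbcabccac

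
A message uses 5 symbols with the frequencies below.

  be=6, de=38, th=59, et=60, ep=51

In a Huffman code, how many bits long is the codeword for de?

Build the tree from the bottom:
be(6) + de(38) → 44
44 + ep(51) → 95
th(59) + et(60) → 119
95 + 119 → 214
de's leaf is at depth 3, giving a 3-bit codeword.

3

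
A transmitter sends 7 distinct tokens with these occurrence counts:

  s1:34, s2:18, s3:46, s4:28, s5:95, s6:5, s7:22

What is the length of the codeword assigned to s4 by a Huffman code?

Huffman merges, smallest pair first:
s6(5) + s2(18) → 23
s7(22) + 23 → 45
s4(28) + s1(34) → 62
45 + s3(46) → 91
62 + 91 → 153
s5(95) + 153 → 248
s4 sits 3 levels below the root, so its codeword is 3 bits.

3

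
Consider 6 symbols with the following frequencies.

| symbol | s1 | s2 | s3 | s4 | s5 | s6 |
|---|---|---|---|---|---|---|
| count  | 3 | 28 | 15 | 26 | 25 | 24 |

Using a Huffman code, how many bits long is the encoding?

Greedily combine the two least-frequent nodes:
combine s1(3), s3(15) → 18
combine 18, s6(24) → 42
combine s5(25), s4(26) → 51
combine s2(28), 42 → 70
combine 51, 70 → 121
Total encoded bits = sum of merged weights = 18 + 42 + 51 + 70 + 121 = 302.

302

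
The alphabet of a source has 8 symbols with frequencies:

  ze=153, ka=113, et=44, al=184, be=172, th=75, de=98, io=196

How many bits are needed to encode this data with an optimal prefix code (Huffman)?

3028

Build the Huffman tree bottom-up:
combine et(44), th(75) → 119
combine de(98), ka(113) → 211
combine 119, ze(153) → 272
combine be(172), al(184) → 356
combine io(196), 211 → 407
combine 272, 356 → 628
combine 407, 628 → 1035
Each symbol's bit-cost is frequency × depth; summing gives 3028 bits (equivalently 119 + 211 + 272 + 356 + 407 + 628 + 1035).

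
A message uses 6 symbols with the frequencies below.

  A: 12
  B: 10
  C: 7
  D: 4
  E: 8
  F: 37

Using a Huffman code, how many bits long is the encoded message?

171

Build the Huffman tree bottom-up:
merge D(4) and C(7): 11
merge E(8) and B(10): 18
merge 11 and A(12): 23
merge 18 and 23: 41
merge F(37) and 41: 78
Total encoded bits = sum of merged weights = 11 + 18 + 23 + 41 + 78 = 171.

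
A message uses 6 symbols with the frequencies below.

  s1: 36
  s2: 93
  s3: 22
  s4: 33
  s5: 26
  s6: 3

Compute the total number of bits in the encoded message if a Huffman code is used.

Merge the two smallest weights repeatedly:
merge s6(3) and s3(22): 25
merge 25 and s5(26): 51
merge s4(33) and s1(36): 69
merge 51 and 69: 120
merge s2(93) and 120: 213
Each symbol's bit-cost is frequency × depth; summing gives 478 bits (equivalently 25 + 51 + 69 + 120 + 213).

478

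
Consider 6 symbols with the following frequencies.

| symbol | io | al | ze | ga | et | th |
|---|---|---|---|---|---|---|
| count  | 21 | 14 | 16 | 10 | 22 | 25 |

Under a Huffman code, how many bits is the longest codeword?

3

Merge the two lowest-weight nodes at each step:
ga(10) + al(14) → 24
ze(16) + io(21) → 37
et(22) + 24 → 46
th(25) + 37 → 62
46 + 62 → 108
The rarest symbols sit at the bottom; the longest codeword is 3 bits.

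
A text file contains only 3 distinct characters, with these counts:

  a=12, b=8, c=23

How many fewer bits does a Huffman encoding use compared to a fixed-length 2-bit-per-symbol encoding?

23

Fixed-length: 2 bits × 43 symbols = 86 bits.
Huffman merges:
b(8) + a(12) → 20
20 + c(23) → 43
Huffman total = 20 + 43 = 63 bits.
Saving = 86 − 63 = 23 bits.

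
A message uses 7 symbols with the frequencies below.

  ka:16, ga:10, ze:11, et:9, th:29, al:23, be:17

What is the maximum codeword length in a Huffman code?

4

Merge the two lowest-weight nodes at each step:
combine et(9), ga(10) → 19
combine ze(11), ka(16) → 27
combine be(17), 19 → 36
combine al(23), 27 → 50
combine th(29), 36 → 65
combine 50, 65 → 115
The first pair merged (et, ga) ends up deepest, at depth 4.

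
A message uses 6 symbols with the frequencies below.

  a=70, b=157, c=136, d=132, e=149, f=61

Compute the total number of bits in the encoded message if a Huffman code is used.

Greedily combine the two least-frequent nodes:
merge f(61) and a(70): 131
merge 131 and d(132): 263
merge c(136) and e(149): 285
merge b(157) and 263: 420
merge 285 and 420: 705
Total encoded bits = sum of merged weights = 131 + 263 + 285 + 420 + 705 = 1804.

1804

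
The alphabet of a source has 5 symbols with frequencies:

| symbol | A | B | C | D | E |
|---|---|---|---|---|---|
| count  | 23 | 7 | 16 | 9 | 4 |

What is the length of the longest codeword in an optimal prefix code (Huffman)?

4

Merge the two lowest-weight nodes at each step:
merge E(4) and B(7): 11
merge D(9) and 11: 20
merge C(16) and 20: 36
merge A(23) and 36: 59
Maximum depth reached is 4.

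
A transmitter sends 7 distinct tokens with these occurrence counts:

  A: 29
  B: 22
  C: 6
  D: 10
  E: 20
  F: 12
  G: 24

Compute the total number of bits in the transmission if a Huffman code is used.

332

Greedily combine the two least-frequent nodes:
C(6) + D(10) → 16
F(12) + 16 → 28
E(20) + B(22) → 42
G(24) + 28 → 52
A(29) + 42 → 71
52 + 71 → 123
Total encoded bits = sum of merged weights = 16 + 28 + 42 + 52 + 71 + 123 = 332.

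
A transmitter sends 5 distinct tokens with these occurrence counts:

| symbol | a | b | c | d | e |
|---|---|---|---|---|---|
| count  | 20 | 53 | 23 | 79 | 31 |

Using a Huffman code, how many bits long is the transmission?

Build the Huffman tree bottom-up:
combine a(20), c(23) → 43
combine e(31), 43 → 74
combine b(53), 74 → 127
combine d(79), 127 → 206
Each symbol's bit-cost is frequency × depth; summing gives 450 bits (equivalently 43 + 74 + 127 + 206).

450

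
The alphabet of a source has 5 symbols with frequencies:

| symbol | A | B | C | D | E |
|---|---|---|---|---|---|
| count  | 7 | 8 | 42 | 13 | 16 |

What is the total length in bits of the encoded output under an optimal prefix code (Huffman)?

Greedily combine the two least-frequent nodes:
merge A(7) and B(8): 15
merge D(13) and 15: 28
merge E(16) and 28: 44
merge C(42) and 44: 86
Total encoded bits = sum of merged weights = 15 + 28 + 44 + 86 = 173.

173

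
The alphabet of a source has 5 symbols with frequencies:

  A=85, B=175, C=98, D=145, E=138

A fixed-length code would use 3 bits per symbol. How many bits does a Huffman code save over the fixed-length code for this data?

458

Fixed-length: 3 bits × 641 symbols = 1923 bits.
Huffman merges:
A(85) + C(98) → 183
E(138) + D(145) → 283
B(175) + 183 → 358
283 + 358 → 641
Huffman total = 183 + 283 + 358 + 641 = 1465 bits.
Saving = 1923 − 1465 = 458 bits.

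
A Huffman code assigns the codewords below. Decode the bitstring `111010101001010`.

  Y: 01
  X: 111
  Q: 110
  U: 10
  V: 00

XYYYVUU

Read left to right; each codeword is recognised as soon as it completes (prefix code):
  111→X | 01→Y | 01→Y | 01→Y | 00→V | 10→U | 10→U
Decoded message: XYYYVUU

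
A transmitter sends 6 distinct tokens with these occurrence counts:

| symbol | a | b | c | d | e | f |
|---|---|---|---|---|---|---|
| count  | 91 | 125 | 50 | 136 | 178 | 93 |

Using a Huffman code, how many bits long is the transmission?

1705

Greedily combine the two least-frequent nodes:
c(50) + a(91) → 141
f(93) + b(125) → 218
d(136) + 141 → 277
e(178) + 218 → 396
277 + 396 → 673
Total encoded bits = sum of merged weights = 141 + 218 + 277 + 396 + 673 = 1705.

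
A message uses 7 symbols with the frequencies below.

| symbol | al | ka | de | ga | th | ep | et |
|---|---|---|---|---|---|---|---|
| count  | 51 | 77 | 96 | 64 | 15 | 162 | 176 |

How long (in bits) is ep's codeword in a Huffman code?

2

Huffman merges, smallest pair first:
combine th(15), al(51) → 66
combine ga(64), 66 → 130
combine ka(77), de(96) → 173
combine 130, ep(162) → 292
combine 173, et(176) → 349
combine 292, 349 → 641
The subtree containing ep is merged 2 times, so code length = 2.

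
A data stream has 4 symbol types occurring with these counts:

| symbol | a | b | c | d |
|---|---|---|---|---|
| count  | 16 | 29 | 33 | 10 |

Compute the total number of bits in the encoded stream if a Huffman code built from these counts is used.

169

Greedily combine the two least-frequent nodes:
d(10) + a(16) → 26
26 + b(29) → 55
c(33) + 55 → 88
Total encoded bits = sum of merged weights = 26 + 55 + 88 = 169.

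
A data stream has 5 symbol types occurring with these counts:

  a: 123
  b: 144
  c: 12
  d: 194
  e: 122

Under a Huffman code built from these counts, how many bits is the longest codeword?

Merge the two lowest-weight nodes at each step:
merge c(12) and e(122): 134
merge a(123) and 134: 257
merge b(144) and d(194): 338
merge 257 and 338: 595
The first pair merged (c, e) ends up deepest, at depth 3.

3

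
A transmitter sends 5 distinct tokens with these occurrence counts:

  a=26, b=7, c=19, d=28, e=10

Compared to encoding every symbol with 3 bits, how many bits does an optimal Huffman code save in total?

73

Fixed-length: 3 bits × 90 symbols = 270 bits.
Huffman merges:
b(7) + e(10) → 17
17 + c(19) → 36
a(26) + d(28) → 54
36 + 54 → 90
Huffman total = 17 + 36 + 54 + 90 = 197 bits.
Saving = 270 − 197 = 73 bits.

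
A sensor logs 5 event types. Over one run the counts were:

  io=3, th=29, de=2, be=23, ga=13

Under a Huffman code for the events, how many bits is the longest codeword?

4

Merge the two lowest-weight nodes at each step:
combine de(2), io(3) → 5
combine 5, ga(13) → 18
combine 18, be(23) → 41
combine th(29), 41 → 70
The rarest symbols sit at the bottom; the longest codeword is 4 bits.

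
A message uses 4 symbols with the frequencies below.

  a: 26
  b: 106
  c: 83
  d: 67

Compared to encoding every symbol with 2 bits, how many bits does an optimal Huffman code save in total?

Fixed-length: 2 bits × 282 symbols = 564 bits.
Huffman merges:
combine a(26), d(67) → 93
combine c(83), 93 → 176
combine b(106), 176 → 282
Huffman total = 93 + 176 + 282 = 551 bits.
Saving = 564 − 551 = 13 bits.

13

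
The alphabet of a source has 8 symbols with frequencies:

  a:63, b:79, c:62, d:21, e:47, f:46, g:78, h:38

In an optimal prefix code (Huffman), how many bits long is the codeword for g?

3

Repeatedly merge the two smallest:
d(21) + h(38) → 59
f(46) + e(47) → 93
59 + c(62) → 121
a(63) + g(78) → 141
b(79) + 93 → 172
121 + 141 → 262
172 + 262 → 434
The subtree containing g is merged 3 times, so code length = 3.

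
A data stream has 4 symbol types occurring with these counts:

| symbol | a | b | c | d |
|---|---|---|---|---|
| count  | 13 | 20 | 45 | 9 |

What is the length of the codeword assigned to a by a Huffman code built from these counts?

Build the tree from the bottom:
d(9) + a(13) → 22
b(20) + 22 → 42
42 + c(45) → 87
a's leaf is at depth 3, giving a 3-bit codeword.

3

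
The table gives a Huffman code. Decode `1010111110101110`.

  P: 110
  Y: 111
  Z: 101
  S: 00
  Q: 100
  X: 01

ZXYZXP

Read left to right; each codeword is recognised as soon as it completes (prefix code):
  101→Z | 01→X | 111→Y | 101→Z | 01→X | 110→P
Decoded message: ZXYZXP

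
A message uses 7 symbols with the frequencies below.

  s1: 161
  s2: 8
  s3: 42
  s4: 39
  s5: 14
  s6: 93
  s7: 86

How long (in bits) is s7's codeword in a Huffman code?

2

Build the tree from the bottom:
s2(8) + s5(14) → 22
22 + s4(39) → 61
s3(42) + 61 → 103
s7(86) + s6(93) → 179
103 + s1(161) → 264
179 + 264 → 443
The subtree containing s7 is merged 2 times, so code length = 2.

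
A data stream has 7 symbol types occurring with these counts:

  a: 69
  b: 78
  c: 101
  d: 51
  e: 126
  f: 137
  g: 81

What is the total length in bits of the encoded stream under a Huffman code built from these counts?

Build the Huffman tree bottom-up:
combine d(51), a(69) → 120
combine b(78), g(81) → 159
combine c(101), 120 → 221
combine e(126), f(137) → 263
combine 159, 221 → 380
combine 263, 380 → 643
Each symbol's bit-cost is frequency × depth; summing gives 1786 bits (equivalently 120 + 159 + 221 + 263 + 380 + 643).

1786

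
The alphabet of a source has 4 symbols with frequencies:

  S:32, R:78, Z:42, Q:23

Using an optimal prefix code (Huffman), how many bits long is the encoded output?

327

Merge the two smallest weights repeatedly:
merge Q(23) and S(32): 55
merge Z(42) and 55: 97
merge R(78) and 97: 175
Total encoded bits = sum of merged weights = 55 + 97 + 175 = 327.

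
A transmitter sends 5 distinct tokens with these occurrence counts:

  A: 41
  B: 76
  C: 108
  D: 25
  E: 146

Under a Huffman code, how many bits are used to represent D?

4

Repeatedly merge the two smallest:
D(25) + A(41) → 66
66 + B(76) → 142
C(108) + 142 → 250
E(146) + 250 → 396
The subtree containing D is merged 4 times, so code length = 4.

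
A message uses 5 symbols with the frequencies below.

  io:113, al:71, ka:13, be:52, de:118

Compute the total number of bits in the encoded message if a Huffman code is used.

799

Greedily combine the two least-frequent nodes:
ka(13) + be(52) → 65
65 + al(71) → 136
io(113) + de(118) → 231
136 + 231 → 367
Each symbol's bit-cost is frequency × depth; summing gives 799 bits (equivalently 65 + 136 + 231 + 367).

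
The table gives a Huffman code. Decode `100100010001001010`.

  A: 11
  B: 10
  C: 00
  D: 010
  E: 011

BDCBCBDB

Read left to right; each codeword is recognised as soon as it completes (prefix code):
  10→B | 010→D | 00→C | 10→B | 00→C | 10→B | 010→D | 10→B
Decoded message: BDCBCBDB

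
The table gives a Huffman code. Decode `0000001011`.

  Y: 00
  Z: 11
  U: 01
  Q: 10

YYYQZ

Read left to right; each codeword is recognised as soon as it completes (prefix code):
  00→Y | 00→Y | 00→Y | 10→Q | 11→Z
Decoded message: YYYQZ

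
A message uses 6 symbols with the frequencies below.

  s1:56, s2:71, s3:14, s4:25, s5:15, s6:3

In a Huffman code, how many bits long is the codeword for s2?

Repeatedly merge the two smallest:
merge s6(3) and s3(14): 17
merge s5(15) and 17: 32
merge s4(25) and 32: 57
merge s1(56) and 57: 113
merge s2(71) and 113: 184
s2 is a child of the root — depth 1, so its codeword is a single bit.

1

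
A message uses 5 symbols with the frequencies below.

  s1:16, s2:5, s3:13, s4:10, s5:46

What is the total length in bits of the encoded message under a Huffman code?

177

Merge the two smallest weights repeatedly:
combine s2(5), s4(10) → 15
combine s3(13), 15 → 28
combine s1(16), 28 → 44
combine 44, s5(46) → 90
The encoded length is the sum of every internal node's weight: 15 + 28 + 44 + 90 = 177 bits.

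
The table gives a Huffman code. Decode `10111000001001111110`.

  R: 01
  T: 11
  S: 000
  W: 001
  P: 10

Read left to right; each codeword is recognised as soon as it completes (prefix code):
  10→P | 11→T | 10→P | 000→S | 01→R | 001→W | 11→T | 11→T | 10→P
Decoded message: PTPSRWTTP

PTPSRWTTP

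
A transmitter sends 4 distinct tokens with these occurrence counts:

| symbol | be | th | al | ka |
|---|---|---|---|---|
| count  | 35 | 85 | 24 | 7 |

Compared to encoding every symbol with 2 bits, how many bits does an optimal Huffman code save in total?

54

Fixed-length: 2 bits × 151 symbols = 302 bits.
Huffman merges:
combine ka(7), al(24) → 31
combine 31, be(35) → 66
combine 66, th(85) → 151
Huffman total = 31 + 66 + 151 = 248 bits.
Saving = 302 − 248 = 54 bits.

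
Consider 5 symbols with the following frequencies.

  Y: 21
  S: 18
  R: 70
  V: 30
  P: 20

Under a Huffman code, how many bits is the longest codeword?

Merge the two lowest-weight nodes at each step:
combine S(18), P(20) → 38
combine Y(21), V(30) → 51
combine 38, 51 → 89
combine R(70), 89 → 159
Maximum depth reached is 3.

3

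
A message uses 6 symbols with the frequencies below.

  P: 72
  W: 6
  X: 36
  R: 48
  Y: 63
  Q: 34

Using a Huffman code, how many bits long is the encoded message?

Greedily combine the two least-frequent nodes:
W(6) + Q(34) → 40
X(36) + 40 → 76
R(48) + Y(63) → 111
P(72) + 76 → 148
111 + 148 → 259
Each symbol's bit-cost is frequency × depth; summing gives 634 bits (equivalently 40 + 76 + 111 + 148 + 259).

634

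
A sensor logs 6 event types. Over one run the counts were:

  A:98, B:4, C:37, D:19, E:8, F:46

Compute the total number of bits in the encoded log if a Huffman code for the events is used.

Merge the two smallest weights repeatedly:
merge B(4) and E(8): 12
merge 12 and D(19): 31
merge 31 and C(37): 68
merge F(46) and 68: 114
merge A(98) and 114: 212
The encoded length is the sum of every internal node's weight: 12 + 31 + 68 + 114 + 212 = 437 bits.

437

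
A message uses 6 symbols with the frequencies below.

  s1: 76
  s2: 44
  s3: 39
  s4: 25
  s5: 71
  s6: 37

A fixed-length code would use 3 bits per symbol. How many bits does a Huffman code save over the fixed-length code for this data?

Fixed-length: 3 bits × 292 symbols = 876 bits.
Huffman merges:
combine s4(25), s6(37) → 62
combine s3(39), s2(44) → 83
combine 62, s5(71) → 133
combine s1(76), 83 → 159
combine 133, 159 → 292
Huffman total = 62 + 83 + 133 + 159 + 292 = 729 bits.
Saving = 876 − 729 = 147 bits.

147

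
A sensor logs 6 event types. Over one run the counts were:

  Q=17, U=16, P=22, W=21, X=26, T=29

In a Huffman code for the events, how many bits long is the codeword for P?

Huffman merges, smallest pair first:
combine U(16), Q(17) → 33
combine W(21), P(22) → 43
combine X(26), T(29) → 55
combine 33, 43 → 76
combine 55, 76 → 131
P sits 3 levels below the root, so its codeword is 3 bits.

3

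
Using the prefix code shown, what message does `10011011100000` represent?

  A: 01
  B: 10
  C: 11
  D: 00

Read left to right; each codeword is recognised as soon as it completes (prefix code):
  10→B | 01→A | 10→B | 11→C | 10→B | 00→D | 00→D
Decoded message: BABCBDD

BABCBDD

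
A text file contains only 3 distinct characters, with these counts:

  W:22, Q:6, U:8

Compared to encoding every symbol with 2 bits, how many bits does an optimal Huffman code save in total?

22

Fixed-length: 2 bits × 36 symbols = 72 bits.
Huffman merges:
combine Q(6), U(8) → 14
combine 14, W(22) → 36
Huffman total = 14 + 36 = 50 bits.
Saving = 72 − 50 = 22 bits.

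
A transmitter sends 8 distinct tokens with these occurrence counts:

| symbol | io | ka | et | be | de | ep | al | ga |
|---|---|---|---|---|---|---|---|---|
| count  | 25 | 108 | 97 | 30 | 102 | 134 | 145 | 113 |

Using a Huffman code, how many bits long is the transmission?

Build the Huffman tree bottom-up:
combine io(25), be(30) → 55
combine 55, et(97) → 152
combine de(102), ka(108) → 210
combine ga(113), ep(134) → 247
combine al(145), 152 → 297
combine 210, 247 → 457
combine 297, 457 → 754
The encoded length is the sum of every internal node's weight: 55 + 152 + 210 + 247 + 297 + 457 + 754 = 2172 bits.

2172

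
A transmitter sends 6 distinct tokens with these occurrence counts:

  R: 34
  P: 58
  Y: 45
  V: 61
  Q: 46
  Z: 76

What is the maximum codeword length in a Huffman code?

Merge the two lowest-weight nodes at each step:
R(34) + Y(45) → 79
Q(46) + P(58) → 104
V(61) + Z(76) → 137
79 + 104 → 183
137 + 183 → 320
Maximum depth reached is 3.

3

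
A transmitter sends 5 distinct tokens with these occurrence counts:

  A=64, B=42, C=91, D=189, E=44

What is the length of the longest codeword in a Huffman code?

Merge the two lowest-weight nodes at each step:
B(42) + E(44) → 86
A(64) + 86 → 150
C(91) + 150 → 241
D(189) + 241 → 430
The rarest symbols sit at the bottom; the longest codeword is 4 bits.

4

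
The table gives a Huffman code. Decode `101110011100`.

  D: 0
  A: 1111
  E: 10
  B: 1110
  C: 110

EBDBD

Read left to right; each codeword is recognised as soon as it completes (prefix code):
  10→E | 1110→B | 0→D | 1110→B | 0→D
Decoded message: EBDBD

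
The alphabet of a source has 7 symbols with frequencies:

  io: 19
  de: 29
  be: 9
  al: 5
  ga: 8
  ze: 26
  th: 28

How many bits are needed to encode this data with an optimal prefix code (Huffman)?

324

Merge the two smallest weights repeatedly:
al(5) + ga(8) → 13
be(9) + 13 → 22
io(19) + 22 → 41
ze(26) + th(28) → 54
de(29) + 41 → 70
54 + 70 → 124
The encoded length is the sum of every internal node's weight: 13 + 22 + 41 + 54 + 70 + 124 = 324 bits.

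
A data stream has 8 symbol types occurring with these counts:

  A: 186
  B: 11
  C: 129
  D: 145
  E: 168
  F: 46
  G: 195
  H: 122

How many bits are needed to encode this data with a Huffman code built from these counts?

2861

Build the Huffman tree bottom-up:
combine B(11), F(46) → 57
combine 57, H(122) → 179
combine C(129), D(145) → 274
combine E(168), 179 → 347
combine A(186), G(195) → 381
combine 274, 347 → 621
combine 381, 621 → 1002
Total encoded bits = sum of merged weights = 57 + 179 + 274 + 347 + 381 + 621 + 1002 = 2861.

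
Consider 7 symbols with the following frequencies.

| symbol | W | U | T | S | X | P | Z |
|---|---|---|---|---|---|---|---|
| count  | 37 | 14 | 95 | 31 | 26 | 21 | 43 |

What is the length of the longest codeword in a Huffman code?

4

Merge the two lowest-weight nodes at each step:
merge U(14) and P(21): 35
merge X(26) and S(31): 57
merge 35 and W(37): 72
merge Z(43) and 57: 100
merge 72 and T(95): 167
merge 100 and 167: 267
The first pair merged (U, P) ends up deepest, at depth 4.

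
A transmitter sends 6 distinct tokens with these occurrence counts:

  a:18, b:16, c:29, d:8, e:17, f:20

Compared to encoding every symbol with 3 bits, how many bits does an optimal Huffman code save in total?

49

Fixed-length: 3 bits × 108 symbols = 324 bits.
Huffman merges:
d(8) + b(16) → 24
e(17) + a(18) → 35
f(20) + 24 → 44
c(29) + 35 → 64
44 + 64 → 108
Huffman total = 24 + 35 + 44 + 64 + 108 = 275 bits.
Saving = 324 − 275 = 49 bits.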